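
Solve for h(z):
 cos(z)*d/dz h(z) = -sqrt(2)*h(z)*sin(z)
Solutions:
 h(z) = C1*cos(z)^(sqrt(2))


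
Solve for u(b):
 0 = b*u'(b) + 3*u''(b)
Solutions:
 u(b) = C1 + C2*erf(sqrt(6)*b/6)


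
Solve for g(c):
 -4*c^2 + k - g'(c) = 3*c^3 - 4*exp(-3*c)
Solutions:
 g(c) = C1 - 3*c^4/4 - 4*c^3/3 + c*k - 4*exp(-3*c)/3


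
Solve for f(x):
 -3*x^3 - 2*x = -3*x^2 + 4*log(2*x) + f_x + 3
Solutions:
 f(x) = C1 - 3*x^4/4 + x^3 - x^2 - 4*x*log(x) - x*log(16) + x


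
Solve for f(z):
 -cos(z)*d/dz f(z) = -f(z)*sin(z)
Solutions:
 f(z) = C1/cos(z)


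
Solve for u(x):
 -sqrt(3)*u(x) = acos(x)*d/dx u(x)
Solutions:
 u(x) = C1*exp(-sqrt(3)*Integral(1/acos(x), x))


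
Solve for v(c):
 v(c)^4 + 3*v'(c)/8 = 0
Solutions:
 v(c) = (-1 - sqrt(3)*I)*(1/(C1 + 8*c))^(1/3)/2
 v(c) = (-1 + sqrt(3)*I)*(1/(C1 + 8*c))^(1/3)/2
 v(c) = (1/(C1 + 8*c))^(1/3)


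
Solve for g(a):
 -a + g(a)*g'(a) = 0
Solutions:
 g(a) = -sqrt(C1 + a^2)
 g(a) = sqrt(C1 + a^2)


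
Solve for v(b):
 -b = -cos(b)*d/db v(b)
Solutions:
 v(b) = C1 + Integral(b/cos(b), b)


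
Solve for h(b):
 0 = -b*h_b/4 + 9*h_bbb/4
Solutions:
 h(b) = C1 + Integral(C2*airyai(3^(1/3)*b/3) + C3*airybi(3^(1/3)*b/3), b)


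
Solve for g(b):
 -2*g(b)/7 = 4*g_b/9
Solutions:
 g(b) = C1*exp(-9*b/14)


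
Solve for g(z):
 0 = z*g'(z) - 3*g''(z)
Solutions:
 g(z) = C1 + C2*erfi(sqrt(6)*z/6)


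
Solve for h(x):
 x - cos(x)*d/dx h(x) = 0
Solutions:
 h(x) = C1 + Integral(x/cos(x), x)


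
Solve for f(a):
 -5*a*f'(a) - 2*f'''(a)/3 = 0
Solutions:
 f(a) = C1 + Integral(C2*airyai(-15^(1/3)*2^(2/3)*a/2) + C3*airybi(-15^(1/3)*2^(2/3)*a/2), a)


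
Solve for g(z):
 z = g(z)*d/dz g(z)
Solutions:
 g(z) = -sqrt(C1 + z^2)
 g(z) = sqrt(C1 + z^2)


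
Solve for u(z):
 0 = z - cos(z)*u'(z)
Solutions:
 u(z) = C1 + Integral(z/cos(z), z)


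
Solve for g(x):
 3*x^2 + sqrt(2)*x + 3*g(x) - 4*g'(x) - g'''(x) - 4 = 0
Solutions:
 g(x) = C1*exp(-x*(-8*18^(1/3)/(27 + sqrt(1497))^(1/3) + 12^(1/3)*(27 + sqrt(1497))^(1/3))/12)*sin(2^(1/3)*3^(1/6)*x*(2/(27 + sqrt(1497))^(1/3) + 2^(1/3)*3^(2/3)*(27 + sqrt(1497))^(1/3)/12)) + C2*exp(-x*(-8*18^(1/3)/(27 + sqrt(1497))^(1/3) + 12^(1/3)*(27 + sqrt(1497))^(1/3))/12)*cos(2^(1/3)*3^(1/6)*x*(2/(27 + sqrt(1497))^(1/3) + 2^(1/3)*3^(2/3)*(27 + sqrt(1497))^(1/3)/12)) + C3*exp(x*(-8*18^(1/3)/(27 + sqrt(1497))^(1/3) + 12^(1/3)*(27 + sqrt(1497))^(1/3))/6) - x^2 - 8*x/3 - sqrt(2)*x/3 - 20/9 - 4*sqrt(2)/9


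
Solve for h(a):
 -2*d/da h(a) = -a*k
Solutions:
 h(a) = C1 + a^2*k/4


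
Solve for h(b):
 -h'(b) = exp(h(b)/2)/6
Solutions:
 h(b) = 2*log(1/(C1 + b)) + 2*log(12)


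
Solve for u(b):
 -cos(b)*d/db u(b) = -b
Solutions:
 u(b) = C1 + Integral(b/cos(b), b)


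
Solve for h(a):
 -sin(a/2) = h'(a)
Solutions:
 h(a) = C1 + 2*cos(a/2)


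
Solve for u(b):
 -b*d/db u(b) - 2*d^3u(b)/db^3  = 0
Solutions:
 u(b) = C1 + Integral(C2*airyai(-2^(2/3)*b/2) + C3*airybi(-2^(2/3)*b/2), b)


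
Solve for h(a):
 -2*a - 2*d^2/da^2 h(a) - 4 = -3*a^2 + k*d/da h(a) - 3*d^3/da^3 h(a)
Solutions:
 h(a) = C1 + C2*exp(a*(1 - sqrt(3*k + 1))/3) + C3*exp(a*(sqrt(3*k + 1) + 1)/3) + a^3/k - a^2/k - 6*a^2/k^2 - 4*a/k + 22*a/k^2 + 24*a/k^3


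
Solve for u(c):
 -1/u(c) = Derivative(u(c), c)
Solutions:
 u(c) = -sqrt(C1 - 2*c)
 u(c) = sqrt(C1 - 2*c)


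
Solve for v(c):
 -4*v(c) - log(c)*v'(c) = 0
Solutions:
 v(c) = C1*exp(-4*li(c))


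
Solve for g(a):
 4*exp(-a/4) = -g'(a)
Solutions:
 g(a) = C1 + 16*exp(-a/4)


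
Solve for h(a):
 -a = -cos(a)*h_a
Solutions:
 h(a) = C1 + Integral(a/cos(a), a)


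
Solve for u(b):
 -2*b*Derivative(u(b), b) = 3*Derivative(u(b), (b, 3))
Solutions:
 u(b) = C1 + Integral(C2*airyai(-2^(1/3)*3^(2/3)*b/3) + C3*airybi(-2^(1/3)*3^(2/3)*b/3), b)


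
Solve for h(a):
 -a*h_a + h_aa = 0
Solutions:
 h(a) = C1 + C2*erfi(sqrt(2)*a/2)


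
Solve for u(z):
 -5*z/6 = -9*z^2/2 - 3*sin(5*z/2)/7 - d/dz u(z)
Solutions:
 u(z) = C1 - 3*z^3/2 + 5*z^2/12 + 6*cos(5*z/2)/35


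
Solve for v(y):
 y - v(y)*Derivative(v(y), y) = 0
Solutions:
 v(y) = -sqrt(C1 + y^2)
 v(y) = sqrt(C1 + y^2)


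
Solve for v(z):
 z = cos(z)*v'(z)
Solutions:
 v(z) = C1 + Integral(z/cos(z), z)


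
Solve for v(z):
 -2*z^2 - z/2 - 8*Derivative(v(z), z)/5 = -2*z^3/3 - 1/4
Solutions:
 v(z) = C1 + 5*z^4/48 - 5*z^3/12 - 5*z^2/32 + 5*z/32


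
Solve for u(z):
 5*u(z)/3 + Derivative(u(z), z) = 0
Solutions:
 u(z) = C1*exp(-5*z/3)


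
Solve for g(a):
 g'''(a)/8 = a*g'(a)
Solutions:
 g(a) = C1 + Integral(C2*airyai(2*a) + C3*airybi(2*a), a)


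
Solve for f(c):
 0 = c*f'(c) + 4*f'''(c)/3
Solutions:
 f(c) = C1 + Integral(C2*airyai(-6^(1/3)*c/2) + C3*airybi(-6^(1/3)*c/2), c)


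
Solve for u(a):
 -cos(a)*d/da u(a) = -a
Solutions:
 u(a) = C1 + Integral(a/cos(a), a)


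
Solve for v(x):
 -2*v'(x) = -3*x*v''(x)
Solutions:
 v(x) = C1 + C2*x^(5/3)


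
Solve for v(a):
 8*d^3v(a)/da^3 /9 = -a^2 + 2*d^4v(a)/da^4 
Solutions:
 v(a) = C1 + C2*a + C3*a^2 + C4*exp(4*a/9) - 3*a^5/160 - 27*a^4/128 - 243*a^3/128


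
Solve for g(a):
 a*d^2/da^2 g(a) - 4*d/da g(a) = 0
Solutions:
 g(a) = C1 + C2*a^5


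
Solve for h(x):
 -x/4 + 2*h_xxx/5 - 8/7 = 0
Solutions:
 h(x) = C1 + C2*x + C3*x^2 + 5*x^4/192 + 10*x^3/21


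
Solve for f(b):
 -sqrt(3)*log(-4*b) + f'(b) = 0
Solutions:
 f(b) = C1 + sqrt(3)*b*log(-b) + sqrt(3)*b*(-1 + 2*log(2))


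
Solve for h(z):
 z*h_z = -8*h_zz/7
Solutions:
 h(z) = C1 + C2*erf(sqrt(7)*z/4)


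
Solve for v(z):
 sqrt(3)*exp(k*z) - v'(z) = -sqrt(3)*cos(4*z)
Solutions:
 v(z) = C1 + sqrt(3)*sin(4*z)/4 + sqrt(3)*exp(k*z)/k


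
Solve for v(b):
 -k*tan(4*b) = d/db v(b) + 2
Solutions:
 v(b) = C1 - 2*b + k*log(cos(4*b))/4


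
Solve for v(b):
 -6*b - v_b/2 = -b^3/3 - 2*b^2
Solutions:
 v(b) = C1 + b^4/6 + 4*b^3/3 - 6*b^2


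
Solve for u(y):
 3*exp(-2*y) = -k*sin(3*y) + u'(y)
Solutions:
 u(y) = C1 - k*cos(3*y)/3 - 3*exp(-2*y)/2


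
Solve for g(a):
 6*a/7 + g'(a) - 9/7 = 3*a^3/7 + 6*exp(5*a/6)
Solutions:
 g(a) = C1 + 3*a^4/28 - 3*a^2/7 + 9*a/7 + 36*exp(5*a/6)/5


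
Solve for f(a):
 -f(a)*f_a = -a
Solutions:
 f(a) = -sqrt(C1 + a^2)
 f(a) = sqrt(C1 + a^2)


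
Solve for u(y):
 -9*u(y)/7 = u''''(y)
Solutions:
 u(y) = (C1*sin(sqrt(6)*7^(3/4)*y/14) + C2*cos(sqrt(6)*7^(3/4)*y/14))*exp(-sqrt(6)*7^(3/4)*y/14) + (C3*sin(sqrt(6)*7^(3/4)*y/14) + C4*cos(sqrt(6)*7^(3/4)*y/14))*exp(sqrt(6)*7^(3/4)*y/14)


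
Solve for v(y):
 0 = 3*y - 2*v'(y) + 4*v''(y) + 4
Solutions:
 v(y) = C1 + C2*exp(y/2) + 3*y^2/4 + 5*y


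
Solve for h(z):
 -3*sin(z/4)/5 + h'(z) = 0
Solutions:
 h(z) = C1 - 12*cos(z/4)/5


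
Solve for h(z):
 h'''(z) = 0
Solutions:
 h(z) = C1 + C2*z + C3*z^2


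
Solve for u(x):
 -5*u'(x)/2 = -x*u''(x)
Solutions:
 u(x) = C1 + C2*x^(7/2)


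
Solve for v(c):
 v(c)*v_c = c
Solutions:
 v(c) = -sqrt(C1 + c^2)
 v(c) = sqrt(C1 + c^2)


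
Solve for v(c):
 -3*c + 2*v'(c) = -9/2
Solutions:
 v(c) = C1 + 3*c^2/4 - 9*c/4


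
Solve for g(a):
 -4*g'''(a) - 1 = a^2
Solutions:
 g(a) = C1 + C2*a + C3*a^2 - a^5/240 - a^3/24


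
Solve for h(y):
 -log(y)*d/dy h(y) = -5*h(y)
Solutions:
 h(y) = C1*exp(5*li(y))


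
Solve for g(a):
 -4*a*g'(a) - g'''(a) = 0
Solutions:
 g(a) = C1 + Integral(C2*airyai(-2^(2/3)*a) + C3*airybi(-2^(2/3)*a), a)


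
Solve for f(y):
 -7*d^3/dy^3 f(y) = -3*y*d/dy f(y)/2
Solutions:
 f(y) = C1 + Integral(C2*airyai(14^(2/3)*3^(1/3)*y/14) + C3*airybi(14^(2/3)*3^(1/3)*y/14), y)


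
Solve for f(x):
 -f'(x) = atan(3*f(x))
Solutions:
 Integral(1/atan(3*_y), (_y, f(x))) = C1 - x


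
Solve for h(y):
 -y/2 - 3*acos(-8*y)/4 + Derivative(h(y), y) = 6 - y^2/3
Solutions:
 h(y) = C1 - y^3/9 + y^2/4 + 3*y*acos(-8*y)/4 + 6*y + 3*sqrt(1 - 64*y^2)/32


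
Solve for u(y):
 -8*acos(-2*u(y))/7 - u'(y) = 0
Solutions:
 Integral(1/acos(-2*_y), (_y, u(y))) = C1 - 8*y/7


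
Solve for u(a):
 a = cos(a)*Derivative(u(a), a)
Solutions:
 u(a) = C1 + Integral(a/cos(a), a)


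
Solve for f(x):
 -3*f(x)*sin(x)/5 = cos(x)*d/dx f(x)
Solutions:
 f(x) = C1*cos(x)^(3/5)


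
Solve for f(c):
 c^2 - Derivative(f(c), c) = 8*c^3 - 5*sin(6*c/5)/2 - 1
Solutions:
 f(c) = C1 - 2*c^4 + c^3/3 + c - 25*cos(6*c/5)/12


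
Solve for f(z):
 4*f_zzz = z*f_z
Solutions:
 f(z) = C1 + Integral(C2*airyai(2^(1/3)*z/2) + C3*airybi(2^(1/3)*z/2), z)


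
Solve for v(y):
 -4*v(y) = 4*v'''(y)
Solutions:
 v(y) = C3*exp(-y) + (C1*sin(sqrt(3)*y/2) + C2*cos(sqrt(3)*y/2))*exp(y/2)


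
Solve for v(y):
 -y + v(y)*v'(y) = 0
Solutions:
 v(y) = -sqrt(C1 + y^2)
 v(y) = sqrt(C1 + y^2)


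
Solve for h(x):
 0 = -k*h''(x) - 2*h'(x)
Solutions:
 h(x) = C1 + C2*exp(-2*x/k)


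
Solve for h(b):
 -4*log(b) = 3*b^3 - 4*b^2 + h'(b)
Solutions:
 h(b) = C1 - 3*b^4/4 + 4*b^3/3 - 4*b*log(b) + 4*b


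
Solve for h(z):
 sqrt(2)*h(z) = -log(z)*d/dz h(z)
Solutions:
 h(z) = C1*exp(-sqrt(2)*li(z))


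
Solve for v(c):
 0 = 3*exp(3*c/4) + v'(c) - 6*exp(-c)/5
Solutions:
 v(c) = C1 - 4*exp(3*c/4) - 6*exp(-c)/5


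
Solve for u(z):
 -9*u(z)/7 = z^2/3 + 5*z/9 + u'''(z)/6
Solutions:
 u(z) = C3*exp(-3*2^(1/3)*7^(2/3)*z/7) - 7*z^2/27 - 35*z/81 + (C1*sin(3*2^(1/3)*sqrt(3)*7^(2/3)*z/14) + C2*cos(3*2^(1/3)*sqrt(3)*7^(2/3)*z/14))*exp(3*2^(1/3)*7^(2/3)*z/14)


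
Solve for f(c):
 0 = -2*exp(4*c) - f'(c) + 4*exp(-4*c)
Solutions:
 f(c) = C1 - exp(4*c)/2 - exp(-4*c)


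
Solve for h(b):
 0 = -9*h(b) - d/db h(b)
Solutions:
 h(b) = C1*exp(-9*b)


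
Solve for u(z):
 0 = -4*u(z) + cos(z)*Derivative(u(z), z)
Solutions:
 u(z) = C1*(sin(z)^2 + 2*sin(z) + 1)/(sin(z)^2 - 2*sin(z) + 1)


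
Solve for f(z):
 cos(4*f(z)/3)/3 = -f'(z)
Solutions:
 z/3 - 3*log(sin(4*f(z)/3) - 1)/8 + 3*log(sin(4*f(z)/3) + 1)/8 = C1


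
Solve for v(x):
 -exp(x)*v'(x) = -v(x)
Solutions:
 v(x) = C1*exp(-exp(-x))


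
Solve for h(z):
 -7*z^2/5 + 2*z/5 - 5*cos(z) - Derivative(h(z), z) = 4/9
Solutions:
 h(z) = C1 - 7*z^3/15 + z^2/5 - 4*z/9 - 5*sin(z)


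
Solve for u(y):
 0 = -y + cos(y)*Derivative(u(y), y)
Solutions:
 u(y) = C1 + Integral(y/cos(y), y)


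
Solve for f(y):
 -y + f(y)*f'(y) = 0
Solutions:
 f(y) = -sqrt(C1 + y^2)
 f(y) = sqrt(C1 + y^2)


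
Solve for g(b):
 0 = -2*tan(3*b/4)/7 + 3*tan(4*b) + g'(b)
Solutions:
 g(b) = C1 - 8*log(cos(3*b/4))/21 + 3*log(cos(4*b))/4


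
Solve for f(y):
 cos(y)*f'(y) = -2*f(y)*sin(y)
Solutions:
 f(y) = C1*cos(y)^2


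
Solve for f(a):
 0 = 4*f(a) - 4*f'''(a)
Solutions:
 f(a) = C3*exp(a) + (C1*sin(sqrt(3)*a/2) + C2*cos(sqrt(3)*a/2))*exp(-a/2)


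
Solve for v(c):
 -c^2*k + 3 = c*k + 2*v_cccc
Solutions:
 v(c) = C1 + C2*c + C3*c^2 + C4*c^3 - c^6*k/720 - c^5*k/240 + c^4/16


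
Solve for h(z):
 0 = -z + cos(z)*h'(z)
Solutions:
 h(z) = C1 + Integral(z/cos(z), z)


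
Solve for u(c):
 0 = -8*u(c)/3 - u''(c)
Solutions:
 u(c) = C1*sin(2*sqrt(6)*c/3) + C2*cos(2*sqrt(6)*c/3)


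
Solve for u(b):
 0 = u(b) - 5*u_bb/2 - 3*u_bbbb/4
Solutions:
 u(b) = C1*exp(-sqrt(3)*b*sqrt(-5 + sqrt(37))/3) + C2*exp(sqrt(3)*b*sqrt(-5 + sqrt(37))/3) + C3*sin(sqrt(3)*b*sqrt(5 + sqrt(37))/3) + C4*cos(sqrt(3)*b*sqrt(5 + sqrt(37))/3)


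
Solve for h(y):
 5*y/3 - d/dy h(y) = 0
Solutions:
 h(y) = C1 + 5*y^2/6


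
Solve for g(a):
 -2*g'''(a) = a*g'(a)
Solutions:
 g(a) = C1 + Integral(C2*airyai(-2^(2/3)*a/2) + C3*airybi(-2^(2/3)*a/2), a)


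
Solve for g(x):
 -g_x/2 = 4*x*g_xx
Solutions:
 g(x) = C1 + C2*x^(7/8)


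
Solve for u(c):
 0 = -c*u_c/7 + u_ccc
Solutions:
 u(c) = C1 + Integral(C2*airyai(7^(2/3)*c/7) + C3*airybi(7^(2/3)*c/7), c)


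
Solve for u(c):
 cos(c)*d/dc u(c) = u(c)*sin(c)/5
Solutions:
 u(c) = C1/cos(c)^(1/5)


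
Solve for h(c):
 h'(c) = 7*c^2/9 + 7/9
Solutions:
 h(c) = C1 + 7*c^3/27 + 7*c/9


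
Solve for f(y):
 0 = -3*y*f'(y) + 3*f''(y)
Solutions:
 f(y) = C1 + C2*erfi(sqrt(2)*y/2)


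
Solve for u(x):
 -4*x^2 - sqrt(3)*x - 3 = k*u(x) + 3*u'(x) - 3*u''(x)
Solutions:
 u(x) = C1*exp(x*(-sqrt(3)*sqrt(4*k + 3) + 3)/6) + C2*exp(x*(sqrt(3)*sqrt(4*k + 3) + 3)/6) - 4*x^2/k - sqrt(3)*x/k - 3/k + 24*x/k^2 - 24/k^2 + 3*sqrt(3)/k^2 - 72/k^3


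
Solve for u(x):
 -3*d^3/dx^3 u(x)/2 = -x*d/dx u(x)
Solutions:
 u(x) = C1 + Integral(C2*airyai(2^(1/3)*3^(2/3)*x/3) + C3*airybi(2^(1/3)*3^(2/3)*x/3), x)


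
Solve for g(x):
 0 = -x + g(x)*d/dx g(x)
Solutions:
 g(x) = -sqrt(C1 + x^2)
 g(x) = sqrt(C1 + x^2)


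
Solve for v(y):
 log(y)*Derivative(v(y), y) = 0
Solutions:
 v(y) = C1


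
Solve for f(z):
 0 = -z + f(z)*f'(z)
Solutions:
 f(z) = -sqrt(C1 + z^2)
 f(z) = sqrt(C1 + z^2)


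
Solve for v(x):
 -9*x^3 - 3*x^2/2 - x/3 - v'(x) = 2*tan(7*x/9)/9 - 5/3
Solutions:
 v(x) = C1 - 9*x^4/4 - x^3/2 - x^2/6 + 5*x/3 + 2*log(cos(7*x/9))/7


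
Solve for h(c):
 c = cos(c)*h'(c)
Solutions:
 h(c) = C1 + Integral(c/cos(c), c)


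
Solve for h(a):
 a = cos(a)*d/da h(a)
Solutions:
 h(a) = C1 + Integral(a/cos(a), a)


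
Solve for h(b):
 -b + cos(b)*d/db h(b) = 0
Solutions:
 h(b) = C1 + Integral(b/cos(b), b)


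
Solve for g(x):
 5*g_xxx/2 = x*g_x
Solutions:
 g(x) = C1 + Integral(C2*airyai(2^(1/3)*5^(2/3)*x/5) + C3*airybi(2^(1/3)*5^(2/3)*x/5), x)


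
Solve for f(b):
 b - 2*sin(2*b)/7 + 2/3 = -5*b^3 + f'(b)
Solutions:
 f(b) = C1 + 5*b^4/4 + b^2/2 + 2*b/3 + cos(2*b)/7


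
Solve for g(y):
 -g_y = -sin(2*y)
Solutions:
 g(y) = C1 - cos(2*y)/2


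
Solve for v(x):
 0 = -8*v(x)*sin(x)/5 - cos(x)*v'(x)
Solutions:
 v(x) = C1*cos(x)^(8/5)


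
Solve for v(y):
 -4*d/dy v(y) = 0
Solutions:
 v(y) = C1


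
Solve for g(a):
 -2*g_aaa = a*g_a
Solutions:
 g(a) = C1 + Integral(C2*airyai(-2^(2/3)*a/2) + C3*airybi(-2^(2/3)*a/2), a)


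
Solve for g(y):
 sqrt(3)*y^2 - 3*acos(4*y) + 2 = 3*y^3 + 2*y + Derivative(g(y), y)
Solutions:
 g(y) = C1 - 3*y^4/4 + sqrt(3)*y^3/3 - y^2 - 3*y*acos(4*y) + 2*y + 3*sqrt(1 - 16*y^2)/4


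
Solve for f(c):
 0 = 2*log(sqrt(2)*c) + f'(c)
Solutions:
 f(c) = C1 - 2*c*log(c) - c*log(2) + 2*c


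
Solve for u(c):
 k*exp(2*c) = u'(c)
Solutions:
 u(c) = C1 + k*exp(2*c)/2


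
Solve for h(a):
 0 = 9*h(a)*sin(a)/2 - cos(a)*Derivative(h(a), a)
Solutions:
 h(a) = C1/cos(a)^(9/2)


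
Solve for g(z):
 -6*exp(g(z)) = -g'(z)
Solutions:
 g(z) = log(-1/(C1 + 6*z))


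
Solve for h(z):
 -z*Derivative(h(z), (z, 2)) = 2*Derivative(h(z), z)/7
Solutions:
 h(z) = C1 + C2*z^(5/7)


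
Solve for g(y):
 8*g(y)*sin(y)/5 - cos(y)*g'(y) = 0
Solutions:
 g(y) = C1/cos(y)^(8/5)


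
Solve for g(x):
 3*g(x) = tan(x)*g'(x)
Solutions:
 g(x) = C1*sin(x)^3


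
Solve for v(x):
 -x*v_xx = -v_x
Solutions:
 v(x) = C1 + C2*x^2


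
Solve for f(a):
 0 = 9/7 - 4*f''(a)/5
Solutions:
 f(a) = C1 + C2*a + 45*a^2/56


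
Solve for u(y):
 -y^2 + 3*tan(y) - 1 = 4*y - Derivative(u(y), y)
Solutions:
 u(y) = C1 + y^3/3 + 2*y^2 + y + 3*log(cos(y))


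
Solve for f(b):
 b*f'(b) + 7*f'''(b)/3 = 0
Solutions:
 f(b) = C1 + Integral(C2*airyai(-3^(1/3)*7^(2/3)*b/7) + C3*airybi(-3^(1/3)*7^(2/3)*b/7), b)


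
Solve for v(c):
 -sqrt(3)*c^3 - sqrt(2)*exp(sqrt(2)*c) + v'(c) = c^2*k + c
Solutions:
 v(c) = C1 + sqrt(3)*c^4/4 + c^3*k/3 + c^2/2 + exp(sqrt(2)*c)


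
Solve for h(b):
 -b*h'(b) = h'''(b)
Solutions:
 h(b) = C1 + Integral(C2*airyai(-b) + C3*airybi(-b), b)


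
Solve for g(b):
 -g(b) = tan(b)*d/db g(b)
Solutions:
 g(b) = C1/sin(b)


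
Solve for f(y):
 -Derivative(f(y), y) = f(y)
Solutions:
 f(y) = C1*exp(-y)


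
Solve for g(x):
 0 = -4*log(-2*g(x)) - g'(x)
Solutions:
 Integral(1/(log(-_y) + log(2)), (_y, g(x)))/4 = C1 - x


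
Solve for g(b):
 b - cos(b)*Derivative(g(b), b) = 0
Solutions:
 g(b) = C1 + Integral(b/cos(b), b)


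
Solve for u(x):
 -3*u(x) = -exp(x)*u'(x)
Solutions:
 u(x) = C1*exp(-3*exp(-x))


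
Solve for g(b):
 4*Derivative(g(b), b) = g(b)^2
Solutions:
 g(b) = -4/(C1 + b)


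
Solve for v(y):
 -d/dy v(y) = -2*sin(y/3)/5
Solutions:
 v(y) = C1 - 6*cos(y/3)/5


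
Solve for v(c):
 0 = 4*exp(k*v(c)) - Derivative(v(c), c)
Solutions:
 v(c) = Piecewise((log(-1/(C1*k + 4*c*k))/k, Ne(k, 0)), (nan, True))
 v(c) = Piecewise((C1 + 4*c, Eq(k, 0)), (nan, True))


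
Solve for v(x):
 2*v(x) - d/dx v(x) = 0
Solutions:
 v(x) = C1*exp(2*x)


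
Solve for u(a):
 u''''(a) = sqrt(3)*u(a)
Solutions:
 u(a) = C1*exp(-3^(1/8)*a) + C2*exp(3^(1/8)*a) + C3*sin(3^(1/8)*a) + C4*cos(3^(1/8)*a)


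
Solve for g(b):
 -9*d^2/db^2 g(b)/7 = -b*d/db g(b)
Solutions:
 g(b) = C1 + C2*erfi(sqrt(14)*b/6)


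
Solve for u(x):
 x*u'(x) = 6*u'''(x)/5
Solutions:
 u(x) = C1 + Integral(C2*airyai(5^(1/3)*6^(2/3)*x/6) + C3*airybi(5^(1/3)*6^(2/3)*x/6), x)


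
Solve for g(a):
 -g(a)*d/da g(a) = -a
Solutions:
 g(a) = -sqrt(C1 + a^2)
 g(a) = sqrt(C1 + a^2)


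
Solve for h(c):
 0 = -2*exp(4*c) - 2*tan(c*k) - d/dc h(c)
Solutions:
 h(c) = C1 - 2*Piecewise((-log(cos(c*k))/k, Ne(k, 0)), (0, True)) - exp(4*c)/2


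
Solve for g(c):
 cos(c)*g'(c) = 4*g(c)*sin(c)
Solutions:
 g(c) = C1/cos(c)^4


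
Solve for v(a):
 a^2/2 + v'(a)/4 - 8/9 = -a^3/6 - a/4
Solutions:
 v(a) = C1 - a^4/6 - 2*a^3/3 - a^2/2 + 32*a/9


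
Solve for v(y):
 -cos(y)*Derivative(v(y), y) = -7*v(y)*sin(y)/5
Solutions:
 v(y) = C1/cos(y)^(7/5)


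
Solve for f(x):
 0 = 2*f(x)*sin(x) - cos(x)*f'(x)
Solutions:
 f(x) = C1/cos(x)^2


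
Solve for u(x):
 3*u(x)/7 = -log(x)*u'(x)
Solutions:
 u(x) = C1*exp(-3*li(x)/7)


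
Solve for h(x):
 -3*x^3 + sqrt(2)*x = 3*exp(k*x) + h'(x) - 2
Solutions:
 h(x) = C1 - 3*x^4/4 + sqrt(2)*x^2/2 + 2*x - 3*exp(k*x)/k


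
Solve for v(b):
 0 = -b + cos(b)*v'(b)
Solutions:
 v(b) = C1 + Integral(b/cos(b), b)


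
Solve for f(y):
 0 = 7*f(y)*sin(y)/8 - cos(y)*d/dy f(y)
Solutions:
 f(y) = C1/cos(y)^(7/8)


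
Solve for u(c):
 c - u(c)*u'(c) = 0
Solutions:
 u(c) = -sqrt(C1 + c^2)
 u(c) = sqrt(C1 + c^2)


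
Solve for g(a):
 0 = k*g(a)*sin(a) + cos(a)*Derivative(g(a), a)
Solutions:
 g(a) = C1*exp(k*log(cos(a)))


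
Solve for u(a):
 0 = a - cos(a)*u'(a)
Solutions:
 u(a) = C1 + Integral(a/cos(a), a)


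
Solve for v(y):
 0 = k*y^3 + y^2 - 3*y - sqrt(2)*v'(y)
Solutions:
 v(y) = C1 + sqrt(2)*k*y^4/8 + sqrt(2)*y^3/6 - 3*sqrt(2)*y^2/4


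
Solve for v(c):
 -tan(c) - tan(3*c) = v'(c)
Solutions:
 v(c) = C1 + log(cos(c)) + log(cos(3*c))/3


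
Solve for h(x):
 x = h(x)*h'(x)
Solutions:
 h(x) = -sqrt(C1 + x^2)
 h(x) = sqrt(C1 + x^2)


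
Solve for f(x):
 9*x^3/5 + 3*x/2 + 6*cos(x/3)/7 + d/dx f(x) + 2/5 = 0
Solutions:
 f(x) = C1 - 9*x^4/20 - 3*x^2/4 - 2*x/5 - 18*sin(x/3)/7


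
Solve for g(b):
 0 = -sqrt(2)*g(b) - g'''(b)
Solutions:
 g(b) = C3*exp(-2^(1/6)*b) + (C1*sin(2^(1/6)*sqrt(3)*b/2) + C2*cos(2^(1/6)*sqrt(3)*b/2))*exp(2^(1/6)*b/2)


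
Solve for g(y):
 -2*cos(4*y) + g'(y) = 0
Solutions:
 g(y) = C1 + sin(4*y)/2


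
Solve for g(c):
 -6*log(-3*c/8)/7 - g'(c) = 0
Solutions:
 g(c) = C1 - 6*c*log(-c)/7 + 6*c*(-log(3) + 1 + 3*log(2))/7


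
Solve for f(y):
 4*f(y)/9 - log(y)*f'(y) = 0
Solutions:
 f(y) = C1*exp(4*li(y)/9)


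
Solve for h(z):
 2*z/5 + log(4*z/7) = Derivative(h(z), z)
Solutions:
 h(z) = C1 + z^2/5 + z*log(z) - z + z*log(4/7)


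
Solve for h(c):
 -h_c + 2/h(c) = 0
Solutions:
 h(c) = -sqrt(C1 + 4*c)
 h(c) = sqrt(C1 + 4*c)


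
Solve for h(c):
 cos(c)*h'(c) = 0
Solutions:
 h(c) = C1


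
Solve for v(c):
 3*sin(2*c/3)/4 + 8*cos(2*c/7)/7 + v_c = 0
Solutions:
 v(c) = C1 - 4*sin(2*c/7) + 9*cos(2*c/3)/8


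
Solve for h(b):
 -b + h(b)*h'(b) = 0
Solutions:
 h(b) = -sqrt(C1 + b^2)
 h(b) = sqrt(C1 + b^2)


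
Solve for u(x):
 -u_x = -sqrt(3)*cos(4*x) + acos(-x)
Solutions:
 u(x) = C1 - x*acos(-x) - sqrt(1 - x^2) + sqrt(3)*sin(4*x)/4


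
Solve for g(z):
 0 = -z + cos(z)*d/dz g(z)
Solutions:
 g(z) = C1 + Integral(z/cos(z), z)


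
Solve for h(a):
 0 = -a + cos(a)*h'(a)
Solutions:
 h(a) = C1 + Integral(a/cos(a), a)


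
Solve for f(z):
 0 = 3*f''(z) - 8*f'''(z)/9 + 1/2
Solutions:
 f(z) = C1 + C2*z + C3*exp(27*z/8) - z^2/12


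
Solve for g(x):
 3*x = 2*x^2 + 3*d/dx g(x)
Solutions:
 g(x) = C1 - 2*x^3/9 + x^2/2


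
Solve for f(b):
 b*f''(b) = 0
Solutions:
 f(b) = C1 + C2*b


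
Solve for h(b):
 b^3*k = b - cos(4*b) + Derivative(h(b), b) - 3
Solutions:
 h(b) = C1 + b^4*k/4 - b^2/2 + 3*b + sin(4*b)/4


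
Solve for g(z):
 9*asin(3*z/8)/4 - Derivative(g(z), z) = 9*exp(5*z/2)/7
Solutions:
 g(z) = C1 + 9*z*asin(3*z/8)/4 + 3*sqrt(64 - 9*z^2)/4 - 18*exp(5*z/2)/35


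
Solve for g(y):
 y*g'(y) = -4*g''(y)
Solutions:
 g(y) = C1 + C2*erf(sqrt(2)*y/4)


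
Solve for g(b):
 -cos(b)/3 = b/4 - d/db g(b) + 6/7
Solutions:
 g(b) = C1 + b^2/8 + 6*b/7 + sin(b)/3


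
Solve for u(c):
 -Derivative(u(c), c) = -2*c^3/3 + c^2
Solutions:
 u(c) = C1 + c^4/6 - c^3/3


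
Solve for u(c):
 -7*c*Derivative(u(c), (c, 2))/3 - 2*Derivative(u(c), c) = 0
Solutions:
 u(c) = C1 + C2*c^(1/7)


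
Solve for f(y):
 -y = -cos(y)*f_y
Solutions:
 f(y) = C1 + Integral(y/cos(y), y)


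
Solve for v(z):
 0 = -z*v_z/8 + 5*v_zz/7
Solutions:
 v(z) = C1 + C2*erfi(sqrt(35)*z/20)


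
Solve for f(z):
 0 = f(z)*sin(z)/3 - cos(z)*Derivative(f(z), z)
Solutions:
 f(z) = C1/cos(z)^(1/3)


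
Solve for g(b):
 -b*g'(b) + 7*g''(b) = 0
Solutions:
 g(b) = C1 + C2*erfi(sqrt(14)*b/14)


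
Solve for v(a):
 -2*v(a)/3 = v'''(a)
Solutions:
 v(a) = C3*exp(-2^(1/3)*3^(2/3)*a/3) + (C1*sin(2^(1/3)*3^(1/6)*a/2) + C2*cos(2^(1/3)*3^(1/6)*a/2))*exp(2^(1/3)*3^(2/3)*a/6)


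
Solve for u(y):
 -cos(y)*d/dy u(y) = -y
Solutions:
 u(y) = C1 + Integral(y/cos(y), y)


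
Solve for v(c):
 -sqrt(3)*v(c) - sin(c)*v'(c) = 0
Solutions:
 v(c) = C1*(cos(c) + 1)^(sqrt(3)/2)/(cos(c) - 1)^(sqrt(3)/2)


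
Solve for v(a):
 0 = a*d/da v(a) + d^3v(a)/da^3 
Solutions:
 v(a) = C1 + Integral(C2*airyai(-a) + C3*airybi(-a), a)


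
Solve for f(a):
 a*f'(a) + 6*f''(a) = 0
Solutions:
 f(a) = C1 + C2*erf(sqrt(3)*a/6)


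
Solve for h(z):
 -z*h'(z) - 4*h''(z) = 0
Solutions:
 h(z) = C1 + C2*erf(sqrt(2)*z/4)


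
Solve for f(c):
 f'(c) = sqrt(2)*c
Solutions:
 f(c) = C1 + sqrt(2)*c^2/2


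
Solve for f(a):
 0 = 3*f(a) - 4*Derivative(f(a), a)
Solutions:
 f(a) = C1*exp(3*a/4)


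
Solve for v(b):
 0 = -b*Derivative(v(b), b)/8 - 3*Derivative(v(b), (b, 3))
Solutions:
 v(b) = C1 + Integral(C2*airyai(-3^(2/3)*b/6) + C3*airybi(-3^(2/3)*b/6), b)


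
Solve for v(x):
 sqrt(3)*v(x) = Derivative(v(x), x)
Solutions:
 v(x) = C1*exp(sqrt(3)*x)


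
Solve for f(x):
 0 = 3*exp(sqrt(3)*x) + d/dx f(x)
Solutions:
 f(x) = C1 - sqrt(3)*exp(sqrt(3)*x)


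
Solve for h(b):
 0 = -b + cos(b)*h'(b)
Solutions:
 h(b) = C1 + Integral(b/cos(b), b)


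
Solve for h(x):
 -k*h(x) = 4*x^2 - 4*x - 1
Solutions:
 h(x) = (-4*x^2 + 4*x + 1)/k


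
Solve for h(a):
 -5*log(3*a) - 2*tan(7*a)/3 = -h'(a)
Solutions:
 h(a) = C1 + 5*a*log(a) - 5*a + 5*a*log(3) - 2*log(cos(7*a))/21


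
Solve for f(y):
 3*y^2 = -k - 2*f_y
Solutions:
 f(y) = C1 - k*y/2 - y^3/2


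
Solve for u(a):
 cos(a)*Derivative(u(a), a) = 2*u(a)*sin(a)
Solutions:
 u(a) = C1/cos(a)^2


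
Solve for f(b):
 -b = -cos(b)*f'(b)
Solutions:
 f(b) = C1 + Integral(b/cos(b), b)


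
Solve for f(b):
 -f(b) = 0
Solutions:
 f(b) = 0


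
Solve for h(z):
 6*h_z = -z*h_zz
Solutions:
 h(z) = C1 + C2/z^5


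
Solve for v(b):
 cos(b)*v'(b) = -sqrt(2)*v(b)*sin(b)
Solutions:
 v(b) = C1*cos(b)^(sqrt(2))


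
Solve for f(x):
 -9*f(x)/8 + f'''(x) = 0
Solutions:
 f(x) = C3*exp(3^(2/3)*x/2) + (C1*sin(3*3^(1/6)*x/4) + C2*cos(3*3^(1/6)*x/4))*exp(-3^(2/3)*x/4)


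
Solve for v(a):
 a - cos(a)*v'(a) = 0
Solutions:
 v(a) = C1 + Integral(a/cos(a), a)


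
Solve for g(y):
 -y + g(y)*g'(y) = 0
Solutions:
 g(y) = -sqrt(C1 + y^2)
 g(y) = sqrt(C1 + y^2)


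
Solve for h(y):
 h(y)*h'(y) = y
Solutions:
 h(y) = -sqrt(C1 + y^2)
 h(y) = sqrt(C1 + y^2)


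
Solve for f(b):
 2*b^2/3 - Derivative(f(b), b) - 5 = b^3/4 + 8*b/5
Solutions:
 f(b) = C1 - b^4/16 + 2*b^3/9 - 4*b^2/5 - 5*b


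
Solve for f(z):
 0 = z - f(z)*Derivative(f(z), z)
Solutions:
 f(z) = -sqrt(C1 + z^2)
 f(z) = sqrt(C1 + z^2)


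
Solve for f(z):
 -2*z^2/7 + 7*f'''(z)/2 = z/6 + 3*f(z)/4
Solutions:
 f(z) = C3*exp(14^(2/3)*3^(1/3)*z/14) - 8*z^2/21 - 2*z/9 + (C1*sin(14^(2/3)*3^(5/6)*z/28) + C2*cos(14^(2/3)*3^(5/6)*z/28))*exp(-14^(2/3)*3^(1/3)*z/28)


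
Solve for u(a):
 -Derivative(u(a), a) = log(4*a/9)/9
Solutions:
 u(a) = C1 - a*log(a)/9 - 2*a*log(2)/9 + a/9 + 2*a*log(3)/9


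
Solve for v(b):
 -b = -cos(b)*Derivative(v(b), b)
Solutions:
 v(b) = C1 + Integral(b/cos(b), b)


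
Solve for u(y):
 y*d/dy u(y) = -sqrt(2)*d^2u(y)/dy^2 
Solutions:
 u(y) = C1 + C2*erf(2^(1/4)*y/2)


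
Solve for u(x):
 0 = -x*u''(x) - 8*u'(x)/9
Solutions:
 u(x) = C1 + C2*x^(1/9)


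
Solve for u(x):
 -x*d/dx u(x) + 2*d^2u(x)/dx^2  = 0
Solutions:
 u(x) = C1 + C2*erfi(x/2)


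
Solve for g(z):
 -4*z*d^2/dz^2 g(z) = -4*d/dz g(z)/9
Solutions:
 g(z) = C1 + C2*z^(10/9)


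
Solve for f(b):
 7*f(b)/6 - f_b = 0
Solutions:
 f(b) = C1*exp(7*b/6)


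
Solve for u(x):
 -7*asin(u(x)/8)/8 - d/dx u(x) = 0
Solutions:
 Integral(1/asin(_y/8), (_y, u(x))) = C1 - 7*x/8


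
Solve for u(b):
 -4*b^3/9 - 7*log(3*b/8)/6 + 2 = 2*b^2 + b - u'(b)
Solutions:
 u(b) = C1 + b^4/9 + 2*b^3/3 + b^2/2 + 7*b*log(b)/6 - 19*b/6 - 7*b*log(2)/2 + 7*b*log(3)/6


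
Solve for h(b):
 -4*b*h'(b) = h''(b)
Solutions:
 h(b) = C1 + C2*erf(sqrt(2)*b)


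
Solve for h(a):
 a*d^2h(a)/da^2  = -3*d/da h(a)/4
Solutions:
 h(a) = C1 + C2*a^(1/4)


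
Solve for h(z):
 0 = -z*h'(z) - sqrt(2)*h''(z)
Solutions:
 h(z) = C1 + C2*erf(2^(1/4)*z/2)


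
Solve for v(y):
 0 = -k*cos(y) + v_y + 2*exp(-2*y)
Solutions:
 v(y) = C1 + k*sin(y) + exp(-2*y)


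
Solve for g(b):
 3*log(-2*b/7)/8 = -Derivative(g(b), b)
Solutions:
 g(b) = C1 - 3*b*log(-b)/8 + 3*b*(-log(2) + 1 + log(7))/8


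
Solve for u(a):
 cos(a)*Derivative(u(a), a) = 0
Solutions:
 u(a) = C1


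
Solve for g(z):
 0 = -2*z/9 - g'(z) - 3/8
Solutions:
 g(z) = C1 - z^2/9 - 3*z/8


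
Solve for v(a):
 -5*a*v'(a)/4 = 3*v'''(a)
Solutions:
 v(a) = C1 + Integral(C2*airyai(-90^(1/3)*a/6) + C3*airybi(-90^(1/3)*a/6), a)


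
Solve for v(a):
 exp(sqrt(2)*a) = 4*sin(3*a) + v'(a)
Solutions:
 v(a) = C1 + sqrt(2)*exp(sqrt(2)*a)/2 + 4*cos(3*a)/3


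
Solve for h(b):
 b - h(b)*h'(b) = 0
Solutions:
 h(b) = -sqrt(C1 + b^2)
 h(b) = sqrt(C1 + b^2)


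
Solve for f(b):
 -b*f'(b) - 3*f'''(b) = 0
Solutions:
 f(b) = C1 + Integral(C2*airyai(-3^(2/3)*b/3) + C3*airybi(-3^(2/3)*b/3), b)


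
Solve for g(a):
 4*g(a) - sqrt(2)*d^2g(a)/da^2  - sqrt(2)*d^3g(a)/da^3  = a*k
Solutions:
 g(a) = C1*exp(-a*((-1/27 + sqrt(-1 + (1 - 27*sqrt(2))^2)/27 + sqrt(2))^(-1/3) + 6 + 9*(-1/27 + sqrt(-1 + (1 - 27*sqrt(2))^2)/27 + sqrt(2))^(1/3))/18)*sin(sqrt(3)*a*(-9*(-1/27 + sqrt(-4 + 729*(2/27 - 2*sqrt(2))^2)/54 + sqrt(2))^(1/3) + (-1/27 + sqrt(-4 + 729*(2/27 - 2*sqrt(2))^2)/54 + sqrt(2))^(-1/3))/18) + C2*exp(-a*((-1/27 + sqrt(-1 + (1 - 27*sqrt(2))^2)/27 + sqrt(2))^(-1/3) + 6 + 9*(-1/27 + sqrt(-1 + (1 - 27*sqrt(2))^2)/27 + sqrt(2))^(1/3))/18)*cos(sqrt(3)*a*(-9*(-1/27 + sqrt(-4 + 729*(2/27 - 2*sqrt(2))^2)/54 + sqrt(2))^(1/3) + (-1/27 + sqrt(-4 + 729*(2/27 - 2*sqrt(2))^2)/54 + sqrt(2))^(-1/3))/18) + C3*exp(a*(-1/3 + 1/(9*(-1/27 + sqrt(-1 + (1 - 27*sqrt(2))^2)/27 + sqrt(2))^(1/3)) + (-1/27 + sqrt(-1 + (1 - 27*sqrt(2))^2)/27 + sqrt(2))^(1/3))) + a*k/4


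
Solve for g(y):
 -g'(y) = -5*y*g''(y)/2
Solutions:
 g(y) = C1 + C2*y^(7/5)


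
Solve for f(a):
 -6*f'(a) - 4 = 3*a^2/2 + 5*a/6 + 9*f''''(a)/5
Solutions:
 f(a) = C1 + C4*exp(-10^(1/3)*3^(2/3)*a/3) - a^3/12 - 5*a^2/72 - 2*a/3 + (C2*sin(10^(1/3)*3^(1/6)*a/2) + C3*cos(10^(1/3)*3^(1/6)*a/2))*exp(10^(1/3)*3^(2/3)*a/6)


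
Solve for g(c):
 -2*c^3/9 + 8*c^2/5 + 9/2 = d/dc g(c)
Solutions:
 g(c) = C1 - c^4/18 + 8*c^3/15 + 9*c/2


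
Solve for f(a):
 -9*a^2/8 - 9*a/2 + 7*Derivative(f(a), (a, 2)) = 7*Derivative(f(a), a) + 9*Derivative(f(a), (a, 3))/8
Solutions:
 f(a) = C1 + C2*exp(2*a*(14 - sqrt(70))/9) + C3*exp(2*a*(sqrt(70) + 14)/9) - 3*a^3/56 - 27*a^2/56 - 1431*a/1568


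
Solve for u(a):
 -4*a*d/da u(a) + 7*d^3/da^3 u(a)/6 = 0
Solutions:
 u(a) = C1 + Integral(C2*airyai(2*3^(1/3)*7^(2/3)*a/7) + C3*airybi(2*3^(1/3)*7^(2/3)*a/7), a)


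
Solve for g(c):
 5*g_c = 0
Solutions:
 g(c) = C1


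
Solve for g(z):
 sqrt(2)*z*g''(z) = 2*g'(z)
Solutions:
 g(z) = C1 + C2*z^(1 + sqrt(2))


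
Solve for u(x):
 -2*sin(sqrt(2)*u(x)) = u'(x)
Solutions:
 u(x) = sqrt(2)*(pi - acos((-exp(2*sqrt(2)*C1) - exp(4*sqrt(2)*x))/(exp(2*sqrt(2)*C1) - exp(4*sqrt(2)*x)))/2)
 u(x) = sqrt(2)*acos((-exp(2*sqrt(2)*C1) - exp(4*sqrt(2)*x))/(exp(2*sqrt(2)*C1) - exp(4*sqrt(2)*x)))/2


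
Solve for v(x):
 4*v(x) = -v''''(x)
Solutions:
 v(x) = (C1*sin(x) + C2*cos(x))*exp(-x) + (C3*sin(x) + C4*cos(x))*exp(x)


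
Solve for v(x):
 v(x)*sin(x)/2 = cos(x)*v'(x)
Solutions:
 v(x) = C1/sqrt(cos(x))


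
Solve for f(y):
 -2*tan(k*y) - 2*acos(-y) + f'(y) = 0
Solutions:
 f(y) = C1 + 2*y*acos(-y) + 2*sqrt(1 - y^2) + 2*Piecewise((-log(cos(k*y))/k, Ne(k, 0)), (0, True))


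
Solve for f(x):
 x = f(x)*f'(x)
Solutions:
 f(x) = -sqrt(C1 + x^2)
 f(x) = sqrt(C1 + x^2)


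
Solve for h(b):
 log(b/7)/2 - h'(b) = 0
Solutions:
 h(b) = C1 + b*log(b)/2 - b*log(7)/2 - b/2


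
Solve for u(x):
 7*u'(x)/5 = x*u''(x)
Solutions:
 u(x) = C1 + C2*x^(12/5)


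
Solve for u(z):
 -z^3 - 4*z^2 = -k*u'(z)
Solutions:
 u(z) = C1 + z^4/(4*k) + 4*z^3/(3*k)


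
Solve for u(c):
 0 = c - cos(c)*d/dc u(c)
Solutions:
 u(c) = C1 + Integral(c/cos(c), c)


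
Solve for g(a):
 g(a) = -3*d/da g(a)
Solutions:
 g(a) = C1*exp(-a/3)


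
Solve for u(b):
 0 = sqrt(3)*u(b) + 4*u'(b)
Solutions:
 u(b) = C1*exp(-sqrt(3)*b/4)


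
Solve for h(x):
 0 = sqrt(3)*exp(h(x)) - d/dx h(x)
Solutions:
 h(x) = log(-1/(C1 + sqrt(3)*x))


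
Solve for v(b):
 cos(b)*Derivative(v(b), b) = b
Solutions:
 v(b) = C1 + Integral(b/cos(b), b)


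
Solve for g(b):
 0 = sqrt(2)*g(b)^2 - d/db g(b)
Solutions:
 g(b) = -1/(C1 + sqrt(2)*b)


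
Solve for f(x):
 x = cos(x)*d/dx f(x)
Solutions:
 f(x) = C1 + Integral(x/cos(x), x)


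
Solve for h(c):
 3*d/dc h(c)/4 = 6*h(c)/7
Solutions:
 h(c) = C1*exp(8*c/7)


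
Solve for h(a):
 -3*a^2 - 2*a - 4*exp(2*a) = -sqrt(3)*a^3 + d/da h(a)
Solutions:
 h(a) = C1 + sqrt(3)*a^4/4 - a^3 - a^2 - 2*exp(2*a)


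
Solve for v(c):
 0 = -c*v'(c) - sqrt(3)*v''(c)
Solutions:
 v(c) = C1 + C2*erf(sqrt(2)*3^(3/4)*c/6)


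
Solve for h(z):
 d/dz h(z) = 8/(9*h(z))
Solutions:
 h(z) = -sqrt(C1 + 16*z)/3
 h(z) = sqrt(C1 + 16*z)/3


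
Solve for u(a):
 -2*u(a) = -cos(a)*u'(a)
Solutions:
 u(a) = C1*(sin(a) + 1)/(sin(a) - 1)


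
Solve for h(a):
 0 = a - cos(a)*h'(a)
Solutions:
 h(a) = C1 + Integral(a/cos(a), a)


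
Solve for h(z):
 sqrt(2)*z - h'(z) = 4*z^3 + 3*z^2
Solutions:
 h(z) = C1 - z^4 - z^3 + sqrt(2)*z^2/2


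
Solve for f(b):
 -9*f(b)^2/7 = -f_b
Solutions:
 f(b) = -7/(C1 + 9*b)


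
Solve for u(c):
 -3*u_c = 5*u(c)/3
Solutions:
 u(c) = C1*exp(-5*c/9)


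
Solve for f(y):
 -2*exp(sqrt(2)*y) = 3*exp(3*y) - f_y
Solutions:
 f(y) = C1 + exp(3*y) + sqrt(2)*exp(sqrt(2)*y)


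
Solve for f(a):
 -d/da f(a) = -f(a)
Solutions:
 f(a) = C1*exp(a)


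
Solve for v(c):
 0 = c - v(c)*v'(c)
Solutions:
 v(c) = -sqrt(C1 + c^2)
 v(c) = sqrt(C1 + c^2)


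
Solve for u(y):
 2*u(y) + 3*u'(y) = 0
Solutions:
 u(y) = C1*exp(-2*y/3)


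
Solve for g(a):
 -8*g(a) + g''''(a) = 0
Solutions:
 g(a) = C1*exp(-2^(3/4)*a) + C2*exp(2^(3/4)*a) + C3*sin(2^(3/4)*a) + C4*cos(2^(3/4)*a)


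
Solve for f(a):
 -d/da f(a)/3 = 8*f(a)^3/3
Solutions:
 f(a) = -sqrt(2)*sqrt(-1/(C1 - 8*a))/2
 f(a) = sqrt(2)*sqrt(-1/(C1 - 8*a))/2


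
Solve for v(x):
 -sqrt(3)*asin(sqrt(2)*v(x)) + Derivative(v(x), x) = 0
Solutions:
 Integral(1/asin(sqrt(2)*_y), (_y, v(x))) = C1 + sqrt(3)*x


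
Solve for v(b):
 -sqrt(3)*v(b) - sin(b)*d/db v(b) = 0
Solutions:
 v(b) = C1*(cos(b) + 1)^(sqrt(3)/2)/(cos(b) - 1)^(sqrt(3)/2)


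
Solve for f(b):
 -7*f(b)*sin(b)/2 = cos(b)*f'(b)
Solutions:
 f(b) = C1*cos(b)^(7/2)


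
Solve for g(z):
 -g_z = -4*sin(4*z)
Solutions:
 g(z) = C1 - cos(4*z)


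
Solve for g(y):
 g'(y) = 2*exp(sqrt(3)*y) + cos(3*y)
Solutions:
 g(y) = C1 + 2*sqrt(3)*exp(sqrt(3)*y)/3 + sin(3*y)/3


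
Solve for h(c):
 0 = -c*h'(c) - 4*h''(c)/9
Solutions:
 h(c) = C1 + C2*erf(3*sqrt(2)*c/4)


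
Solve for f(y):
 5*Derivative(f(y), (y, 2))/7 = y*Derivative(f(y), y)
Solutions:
 f(y) = C1 + C2*erfi(sqrt(70)*y/10)


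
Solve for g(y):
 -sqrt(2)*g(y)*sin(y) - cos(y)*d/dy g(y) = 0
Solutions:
 g(y) = C1*cos(y)^(sqrt(2))


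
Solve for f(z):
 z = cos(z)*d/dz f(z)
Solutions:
 f(z) = C1 + Integral(z/cos(z), z)


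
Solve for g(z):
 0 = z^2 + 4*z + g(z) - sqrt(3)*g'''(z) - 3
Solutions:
 g(z) = C3*exp(3^(5/6)*z/3) - z^2 - 4*z + (C1*sin(3^(1/3)*z/2) + C2*cos(3^(1/3)*z/2))*exp(-3^(5/6)*z/6) + 3


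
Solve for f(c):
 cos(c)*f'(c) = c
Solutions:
 f(c) = C1 + Integral(c/cos(c), c)


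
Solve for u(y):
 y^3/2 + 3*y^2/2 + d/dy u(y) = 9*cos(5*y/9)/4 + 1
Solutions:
 u(y) = C1 - y^4/8 - y^3/2 + y + 81*sin(5*y/9)/20


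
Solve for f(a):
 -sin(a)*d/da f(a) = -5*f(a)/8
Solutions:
 f(a) = C1*(cos(a) - 1)^(5/16)/(cos(a) + 1)^(5/16)


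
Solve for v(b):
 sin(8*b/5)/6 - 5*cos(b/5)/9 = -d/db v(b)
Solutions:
 v(b) = C1 + 25*sin(b/5)/9 + 5*cos(8*b/5)/48


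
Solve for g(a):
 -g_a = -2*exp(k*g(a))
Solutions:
 g(a) = Piecewise((log(-1/(C1*k + 2*a*k))/k, Ne(k, 0)), (nan, True))
 g(a) = Piecewise((C1 + 2*a, Eq(k, 0)), (nan, True))


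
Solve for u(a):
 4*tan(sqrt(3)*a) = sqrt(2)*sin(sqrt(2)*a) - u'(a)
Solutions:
 u(a) = C1 + 4*sqrt(3)*log(cos(sqrt(3)*a))/3 - cos(sqrt(2)*a)


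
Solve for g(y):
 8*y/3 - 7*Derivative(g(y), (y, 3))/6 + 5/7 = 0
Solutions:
 g(y) = C1 + C2*y + C3*y^2 + 2*y^4/21 + 5*y^3/49


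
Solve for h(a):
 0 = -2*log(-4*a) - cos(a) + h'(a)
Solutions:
 h(a) = C1 + 2*a*log(-a) - 2*a + 4*a*log(2) + sin(a)


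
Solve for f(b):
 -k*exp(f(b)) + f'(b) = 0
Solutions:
 f(b) = log(-1/(C1 + b*k))


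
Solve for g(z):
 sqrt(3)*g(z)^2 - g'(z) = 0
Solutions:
 g(z) = -1/(C1 + sqrt(3)*z)


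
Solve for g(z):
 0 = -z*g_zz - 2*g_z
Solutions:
 g(z) = C1 + C2/z


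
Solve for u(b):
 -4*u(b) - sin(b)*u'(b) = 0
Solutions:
 u(b) = C1*(cos(b)^2 + 2*cos(b) + 1)/(cos(b)^2 - 2*cos(b) + 1)


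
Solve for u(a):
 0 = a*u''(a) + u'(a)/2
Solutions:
 u(a) = C1 + C2*sqrt(a)


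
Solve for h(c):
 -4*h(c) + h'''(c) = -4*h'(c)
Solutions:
 h(c) = C1*exp(2^(1/3)*c*(-3*(1 + sqrt(129)/9)^(1/3) + 2*2^(1/3)/(1 + sqrt(129)/9)^(1/3))/6)*sin(sqrt(3)*c*(4/(2 + 2*sqrt(129)/9)^(1/3) + 3*(2 + 2*sqrt(129)/9)^(1/3))/6) + C2*exp(2^(1/3)*c*(-3*(1 + sqrt(129)/9)^(1/3) + 2*2^(1/3)/(1 + sqrt(129)/9)^(1/3))/6)*cos(sqrt(3)*c*(4/(2 + 2*sqrt(129)/9)^(1/3) + 3*(2 + 2*sqrt(129)/9)^(1/3))/6) + C3*exp(2^(1/3)*c*(-2*2^(1/3)/(3*(1 + sqrt(129)/9)^(1/3)) + (1 + sqrt(129)/9)^(1/3)))


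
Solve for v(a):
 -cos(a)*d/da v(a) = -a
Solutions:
 v(a) = C1 + Integral(a/cos(a), a)


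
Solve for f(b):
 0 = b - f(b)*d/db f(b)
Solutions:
 f(b) = -sqrt(C1 + b^2)
 f(b) = sqrt(C1 + b^2)


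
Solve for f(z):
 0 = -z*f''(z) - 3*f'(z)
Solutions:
 f(z) = C1 + C2/z^2


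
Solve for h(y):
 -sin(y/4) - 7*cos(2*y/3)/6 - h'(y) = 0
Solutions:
 h(y) = C1 - 7*sin(2*y/3)/4 + 4*cos(y/4)


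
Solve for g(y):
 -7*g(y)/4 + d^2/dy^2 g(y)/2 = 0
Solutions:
 g(y) = C1*exp(-sqrt(14)*y/2) + C2*exp(sqrt(14)*y/2)


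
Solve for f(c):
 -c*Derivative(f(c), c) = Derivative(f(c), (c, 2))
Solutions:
 f(c) = C1 + C2*erf(sqrt(2)*c/2)


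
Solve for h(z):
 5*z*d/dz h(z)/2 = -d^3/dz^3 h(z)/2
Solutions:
 h(z) = C1 + Integral(C2*airyai(-5^(1/3)*z) + C3*airybi(-5^(1/3)*z), z)


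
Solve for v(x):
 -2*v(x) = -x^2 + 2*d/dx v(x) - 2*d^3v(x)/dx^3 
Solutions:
 v(x) = C1*exp(-x*(2*18^(1/3)/(sqrt(69) + 9)^(1/3) + 12^(1/3)*(sqrt(69) + 9)^(1/3))/12)*sin(2^(1/3)*3^(1/6)*x*(-2^(1/3)*3^(2/3)*(sqrt(69) + 9)^(1/3) + 6/(sqrt(69) + 9)^(1/3))/12) + C2*exp(-x*(2*18^(1/3)/(sqrt(69) + 9)^(1/3) + 12^(1/3)*(sqrt(69) + 9)^(1/3))/12)*cos(2^(1/3)*3^(1/6)*x*(-2^(1/3)*3^(2/3)*(sqrt(69) + 9)^(1/3) + 6/(sqrt(69) + 9)^(1/3))/12) + C3*exp(x*(2*18^(1/3)/(sqrt(69) + 9)^(1/3) + 12^(1/3)*(sqrt(69) + 9)^(1/3))/6) + x^2/2 - x + 1


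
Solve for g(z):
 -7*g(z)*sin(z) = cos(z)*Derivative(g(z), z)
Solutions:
 g(z) = C1*cos(z)^7


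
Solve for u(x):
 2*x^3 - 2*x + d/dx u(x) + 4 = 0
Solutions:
 u(x) = C1 - x^4/2 + x^2 - 4*x


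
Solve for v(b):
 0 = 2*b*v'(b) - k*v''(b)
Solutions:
 v(b) = C1 + C2*erf(b*sqrt(-1/k))/sqrt(-1/k)


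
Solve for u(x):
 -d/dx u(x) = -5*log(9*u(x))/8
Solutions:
 -8*Integral(1/(log(_y) + 2*log(3)), (_y, u(x)))/5 = C1 - x


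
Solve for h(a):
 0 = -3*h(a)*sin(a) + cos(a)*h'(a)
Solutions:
 h(a) = C1/cos(a)^3


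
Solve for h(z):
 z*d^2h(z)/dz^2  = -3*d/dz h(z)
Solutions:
 h(z) = C1 + C2/z^2


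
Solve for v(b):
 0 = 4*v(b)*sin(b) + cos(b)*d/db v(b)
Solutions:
 v(b) = C1*cos(b)^4


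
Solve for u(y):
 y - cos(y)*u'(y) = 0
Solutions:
 u(y) = C1 + Integral(y/cos(y), y)


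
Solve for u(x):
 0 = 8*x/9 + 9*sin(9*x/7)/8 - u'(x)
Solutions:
 u(x) = C1 + 4*x^2/9 - 7*cos(9*x/7)/8


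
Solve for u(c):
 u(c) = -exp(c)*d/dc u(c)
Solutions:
 u(c) = C1*exp(exp(-c))


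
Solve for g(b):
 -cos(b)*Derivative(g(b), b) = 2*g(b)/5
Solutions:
 g(b) = C1*(sin(b) - 1)^(1/5)/(sin(b) + 1)^(1/5)


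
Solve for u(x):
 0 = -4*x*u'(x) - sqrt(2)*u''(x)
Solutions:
 u(x) = C1 + C2*erf(2^(1/4)*x)


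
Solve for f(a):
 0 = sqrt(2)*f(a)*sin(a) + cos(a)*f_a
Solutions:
 f(a) = C1*cos(a)^(sqrt(2))


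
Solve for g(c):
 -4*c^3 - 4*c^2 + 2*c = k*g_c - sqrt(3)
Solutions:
 g(c) = C1 - c^4/k - 4*c^3/(3*k) + c^2/k + sqrt(3)*c/k


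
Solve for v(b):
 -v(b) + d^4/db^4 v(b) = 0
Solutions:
 v(b) = C1*exp(-b) + C2*exp(b) + C3*sin(b) + C4*cos(b)


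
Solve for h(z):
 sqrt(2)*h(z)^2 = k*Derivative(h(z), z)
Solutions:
 h(z) = -k/(C1*k + sqrt(2)*z)


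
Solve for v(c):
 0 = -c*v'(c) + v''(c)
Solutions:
 v(c) = C1 + C2*erfi(sqrt(2)*c/2)


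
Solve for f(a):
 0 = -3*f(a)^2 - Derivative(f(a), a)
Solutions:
 f(a) = 1/(C1 + 3*a)


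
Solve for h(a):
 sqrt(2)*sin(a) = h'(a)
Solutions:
 h(a) = C1 - sqrt(2)*cos(a)


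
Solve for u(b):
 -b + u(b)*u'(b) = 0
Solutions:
 u(b) = -sqrt(C1 + b^2)
 u(b) = sqrt(C1 + b^2)


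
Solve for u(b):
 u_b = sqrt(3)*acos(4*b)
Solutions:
 u(b) = C1 + sqrt(3)*(b*acos(4*b) - sqrt(1 - 16*b^2)/4)


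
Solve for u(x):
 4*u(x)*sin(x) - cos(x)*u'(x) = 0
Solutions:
 u(x) = C1/cos(x)^4
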